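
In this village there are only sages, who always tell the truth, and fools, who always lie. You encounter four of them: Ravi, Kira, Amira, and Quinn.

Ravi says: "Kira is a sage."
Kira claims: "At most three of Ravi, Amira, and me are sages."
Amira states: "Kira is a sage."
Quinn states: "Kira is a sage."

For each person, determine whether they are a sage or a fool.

Ravi: sage, Kira: sage, Amira: sage, Quinn: sage

Regardless of anyone's role, Kira's statement is true, so Kira is a sage.
With that fixed, Amira's statement is true, so Amira is a sage.
With that fixed, Quinn's statement is true, so Quinn is a sage.
With that fixed, Ravi's statement is true, so Ravi is a sage.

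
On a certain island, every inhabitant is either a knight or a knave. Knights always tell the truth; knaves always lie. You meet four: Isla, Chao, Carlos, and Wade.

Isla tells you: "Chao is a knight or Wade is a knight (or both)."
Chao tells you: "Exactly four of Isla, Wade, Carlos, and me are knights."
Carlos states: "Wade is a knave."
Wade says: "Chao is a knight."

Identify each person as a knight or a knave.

Consider Isla. Suppose Isla is a knight.
Then no assignment of the remaining roles makes every statement match its speaker's type — contradiction.
So Isla is a knave.
With that fixed, Chao's statement is false, so Chao is a knave.
With that fixed, Wade's statement is false, so Wade is a knave.
With that fixed, Carlos's statement is true, so Carlos is a knight.

Isla: knave, Chao: knave, Carlos: knight, Wade: knave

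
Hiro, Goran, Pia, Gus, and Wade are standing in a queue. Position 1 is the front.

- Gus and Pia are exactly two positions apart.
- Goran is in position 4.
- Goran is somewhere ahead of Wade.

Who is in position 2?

With clues 1–2, Goran, Gus, and Pia are ruled out for position 2.
With clues 1–3, Wade is ruled out for position 2.
So position 2 is Hiro.

Hiro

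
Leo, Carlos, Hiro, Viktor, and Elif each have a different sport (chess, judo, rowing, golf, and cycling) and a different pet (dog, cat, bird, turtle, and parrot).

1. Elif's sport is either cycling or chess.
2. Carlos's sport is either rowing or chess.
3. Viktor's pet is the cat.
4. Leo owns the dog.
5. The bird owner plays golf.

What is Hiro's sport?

golf

With clues 1–5, chess, cycling, judo, and rowing are impossible for Hiro's sport.
That leaves golf.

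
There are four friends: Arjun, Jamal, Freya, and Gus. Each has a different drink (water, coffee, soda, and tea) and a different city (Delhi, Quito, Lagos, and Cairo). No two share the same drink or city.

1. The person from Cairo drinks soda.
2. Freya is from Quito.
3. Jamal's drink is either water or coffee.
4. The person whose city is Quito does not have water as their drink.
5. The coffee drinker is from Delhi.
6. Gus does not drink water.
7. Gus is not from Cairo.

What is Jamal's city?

With clues 1–2, Quito is impossible for Jamal's city.
With clues 1–3, Cairo is impossible for Jamal's city.
With clues 1–7, Delhi is impossible for Jamal's city.
That leaves Lagos.

Lagos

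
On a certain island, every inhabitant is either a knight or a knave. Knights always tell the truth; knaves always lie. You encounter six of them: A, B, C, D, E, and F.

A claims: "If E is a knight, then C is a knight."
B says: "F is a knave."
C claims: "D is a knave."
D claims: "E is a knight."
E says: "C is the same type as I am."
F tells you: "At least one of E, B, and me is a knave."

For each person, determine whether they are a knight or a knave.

Consider A. Suppose A is a knave.
Then no assignment of the remaining roles makes every statement match its speaker's type — contradiction.
So A is a knight.
Consider B. Suppose B is a knight.
Then no assignment of the remaining roles makes every statement match its speaker's type — contradiction.
So B is a knave.
With that fixed, F's statement is true, so F is a knight.
Consider C. Suppose C is a knave.
Then whichever role E has, E's statement has the wrong truth value — contradiction.
So C is a knight.
Consider D. Suppose D is a knight.
Then C's statement comes out false, contradicting C being a knight.
So D is a knave.
Consider E. Suppose E is a knight.
Then D's statement comes out true, contradicting D being a knave.
So E is a knave.

A: knight, B: knave, C: knight, D: knave, E: knave, F: knight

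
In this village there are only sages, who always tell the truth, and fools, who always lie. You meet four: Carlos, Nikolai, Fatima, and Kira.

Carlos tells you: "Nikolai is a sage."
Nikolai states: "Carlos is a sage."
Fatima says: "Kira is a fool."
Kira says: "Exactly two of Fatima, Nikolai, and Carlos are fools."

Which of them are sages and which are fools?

Carlos: sage, Nikolai: sage, Fatima: sage, Kira: fool

Consider Carlos. Suppose Carlos is a fool.
Then no assignment of the remaining roles makes every statement match its speaker's type — contradiction.
So Carlos is a sage.
With that fixed, Nikolai's statement is true, so Nikolai is a sage.
With that fixed, Kira's statement is false, so Kira is a fool.
With that fixed, Fatima's statement is true, so Fatima is a sage.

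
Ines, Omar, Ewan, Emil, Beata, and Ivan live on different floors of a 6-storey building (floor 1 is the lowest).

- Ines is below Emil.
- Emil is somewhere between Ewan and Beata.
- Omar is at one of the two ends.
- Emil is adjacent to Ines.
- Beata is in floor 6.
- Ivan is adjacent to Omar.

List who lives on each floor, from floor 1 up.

Omar, Ivan, Ewan, Ines, Emil, Beata

From clue 1: Ines is in {1,2,3,4,5}.
From clues 1–2: Emil is in {3,4,5}.
From clues 1–3: Omar is in {1,6}.
From clues 1–5: Omar → floor 1, Beata → floor 6.
From clues 1–6: Ivan → floor 2, Ewan → floor 3, Ines → floor 4, Emil → floor 5.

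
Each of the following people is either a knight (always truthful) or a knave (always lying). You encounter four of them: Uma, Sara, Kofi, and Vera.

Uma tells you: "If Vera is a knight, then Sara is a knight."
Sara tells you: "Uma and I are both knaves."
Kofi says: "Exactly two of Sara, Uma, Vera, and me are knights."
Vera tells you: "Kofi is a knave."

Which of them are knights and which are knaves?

Uma: knight, Sara: knave, Kofi: knight, Vera: knave

Consider Uma. Suppose Uma is a knave.
Then whichever role Sara has, Sara's statement has the wrong truth value — contradiction.
So Uma is a knight.
With that fixed, Sara's statement is false, so Sara is a knave.
Consider Kofi. Suppose Kofi is a knave.
Then no assignment of the remaining roles makes every statement match its speaker's type — contradiction.
So Kofi is a knight.
With that fixed, Vera's statement is false, so Vera is a knave.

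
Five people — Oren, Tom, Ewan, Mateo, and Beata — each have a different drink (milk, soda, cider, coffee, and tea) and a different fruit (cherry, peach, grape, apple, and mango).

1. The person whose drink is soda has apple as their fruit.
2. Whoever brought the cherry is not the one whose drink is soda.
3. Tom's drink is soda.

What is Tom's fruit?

With clues 1–3, cherry, grape, mango, and peach are impossible for Tom's fruit.
That leaves apple.

apple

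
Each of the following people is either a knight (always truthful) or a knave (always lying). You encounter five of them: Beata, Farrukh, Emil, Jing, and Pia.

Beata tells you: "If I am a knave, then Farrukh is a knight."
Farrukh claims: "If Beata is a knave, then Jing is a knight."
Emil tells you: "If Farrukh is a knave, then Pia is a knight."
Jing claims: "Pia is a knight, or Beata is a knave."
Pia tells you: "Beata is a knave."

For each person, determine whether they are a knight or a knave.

Consider Beata. Suppose Beata is a knave.
Then no assignment of the remaining roles makes every statement match its speaker's type — contradiction.
So Beata is a knight.
With that fixed, Farrukh's statement is true, so Farrukh is a knight.
With that fixed, Emil's statement is true, so Emil is a knight.
With that fixed, Pia's statement is false, so Pia is a knave.
With that fixed, Jing's statement is false, so Jing is a knave.

Beata: knight, Farrukh: knight, Emil: knight, Jing: knave, Pia: knave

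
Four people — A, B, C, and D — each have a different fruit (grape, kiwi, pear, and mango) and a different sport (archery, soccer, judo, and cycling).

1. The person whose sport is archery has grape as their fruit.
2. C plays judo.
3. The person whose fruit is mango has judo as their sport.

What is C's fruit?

With clues 1–2, grape is impossible for C's fruit.
With clues 1–3, kiwi and pear are impossible for C's fruit.
That leaves mango.

mango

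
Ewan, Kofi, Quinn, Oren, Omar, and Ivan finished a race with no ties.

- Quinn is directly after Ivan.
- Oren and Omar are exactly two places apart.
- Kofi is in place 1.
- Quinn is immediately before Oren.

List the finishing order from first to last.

Kofi, Ivan, Quinn, Oren, Ewan, Omar

From clue 1: Quinn is in {2,3,4,5,6}.
From clues 1–2: Quinn is in {2,3,5,6}.
From clues 1–3: Kofi → place 1.
From clues 1–4: Ivan → place 2, Quinn → place 3, Oren → place 4, Ewan → place 5, Omar → place 6.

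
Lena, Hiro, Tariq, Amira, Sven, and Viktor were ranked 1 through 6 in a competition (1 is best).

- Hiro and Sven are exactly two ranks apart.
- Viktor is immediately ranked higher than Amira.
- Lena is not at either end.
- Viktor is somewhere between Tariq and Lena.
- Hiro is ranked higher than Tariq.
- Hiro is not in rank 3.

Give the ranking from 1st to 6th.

Hiro, Lena, Sven, Viktor, Amira, Tariq

From clues 1–2: Amira is in {2,3,5,6}.
From clues 1–3: Lena is in {2,3,4,5}.
From clues 1–4: Lena is in {2,5}.
From clues 1–5: Lena → rank 2, Viktor → rank 4, Amira → rank 5, Tariq → rank 6.
From clues 1–6: Hiro → rank 1, Sven → rank 3.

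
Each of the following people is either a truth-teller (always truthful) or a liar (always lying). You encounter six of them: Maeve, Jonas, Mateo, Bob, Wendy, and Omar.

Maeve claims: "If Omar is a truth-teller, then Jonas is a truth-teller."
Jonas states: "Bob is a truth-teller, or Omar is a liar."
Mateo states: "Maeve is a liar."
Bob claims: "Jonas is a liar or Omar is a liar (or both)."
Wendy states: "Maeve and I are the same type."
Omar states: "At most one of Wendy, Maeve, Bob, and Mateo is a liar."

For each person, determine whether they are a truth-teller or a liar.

Maeve: truth-teller, Jonas: truth-teller, Mateo: liar, Bob: truth-teller, Wendy: liar, Omar: liar

Consider Maeve. Suppose Maeve is a liar.
Then whichever role Wendy has, Wendy's statement has the wrong truth value — contradiction.
So Maeve is a truth-teller.
With that fixed, Mateo's statement is false, so Mateo is a liar.
Consider Jonas. Suppose Jonas is a liar.
Then no assignment of the remaining roles makes every statement match its speaker's type — contradiction.
So Jonas is a truth-teller.
Consider Bob. Suppose Bob is a liar.
Then no assignment of the remaining roles makes every statement match its speaker's type — contradiction.
So Bob is a truth-teller.
Consider Wendy. Suppose Wendy is a truth-teller.
Then no assignment of the remaining roles makes every statement match its speaker's type — contradiction.
So Wendy is a liar.
With that fixed, Omar's statement is false, so Omar is a liar.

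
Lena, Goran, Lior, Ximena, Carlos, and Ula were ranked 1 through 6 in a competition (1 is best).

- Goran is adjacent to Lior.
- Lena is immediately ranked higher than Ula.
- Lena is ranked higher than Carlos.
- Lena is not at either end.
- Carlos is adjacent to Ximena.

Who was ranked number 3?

With clues 1–4, Carlos is ruled out for rank 3.
With clues 1–5, Goran, Lior, Ula, and Ximena are ruled out for rank 3.
So rank 3 is Lena.

Lena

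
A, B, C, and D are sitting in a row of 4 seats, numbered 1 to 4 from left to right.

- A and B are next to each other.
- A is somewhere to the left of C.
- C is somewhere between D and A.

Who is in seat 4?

With clues 1–2, A and B are ruled out for seat 4.
With clues 1–3, C is ruled out for seat 4.
So seat 4 is D.

D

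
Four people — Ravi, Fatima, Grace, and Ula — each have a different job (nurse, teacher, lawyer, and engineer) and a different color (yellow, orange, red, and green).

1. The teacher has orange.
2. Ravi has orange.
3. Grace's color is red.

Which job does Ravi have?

teacher

With clues 1–2, engineer, lawyer, and nurse are impossible for Ravi's job.
That leaves teacher.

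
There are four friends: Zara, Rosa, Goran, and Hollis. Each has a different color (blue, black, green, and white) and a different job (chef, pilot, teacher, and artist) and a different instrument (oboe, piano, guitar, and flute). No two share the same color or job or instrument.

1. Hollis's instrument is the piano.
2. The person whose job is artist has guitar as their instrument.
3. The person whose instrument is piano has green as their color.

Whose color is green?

With clues 1–3, Goran, Rosa, and Zara are impossible for the one with color green.
That leaves Hollis.

Hollis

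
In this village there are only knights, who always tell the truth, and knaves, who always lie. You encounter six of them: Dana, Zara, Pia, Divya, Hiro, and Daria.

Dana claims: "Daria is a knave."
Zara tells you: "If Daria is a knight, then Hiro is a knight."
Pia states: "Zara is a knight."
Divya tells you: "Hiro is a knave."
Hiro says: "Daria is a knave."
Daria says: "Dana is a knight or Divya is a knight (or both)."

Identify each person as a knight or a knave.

Dana: knave, Zara: knave, Pia: knave, Divya: knight, Hiro: knave, Daria: knight

Consider Dana. Suppose Dana is a knight.
Then no assignment of the remaining roles makes every statement match its speaker's type — contradiction.
So Dana is a knave.
Consider Zara. Suppose Zara is a knight.
Then no assignment of the remaining roles makes every statement match its speaker's type — contradiction.
So Zara is a knave.
With that fixed, Pia's statement is false, so Pia is a knave.
Consider Divya. Suppose Divya is a knave.
Then no assignment of the remaining roles makes every statement match its speaker's type — contradiction.
So Divya is a knight.
With that fixed, Daria's statement is true, so Daria is a knight.
With that fixed, Hiro's statement is false, so Hiro is a knave.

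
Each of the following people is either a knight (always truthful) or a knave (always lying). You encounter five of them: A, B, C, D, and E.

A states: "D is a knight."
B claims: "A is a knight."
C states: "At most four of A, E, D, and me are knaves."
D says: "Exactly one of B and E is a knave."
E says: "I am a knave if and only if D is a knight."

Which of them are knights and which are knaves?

A: knave, B: knave, C: knight, D: knave, E: knave

Regardless of anyone's role, C's statement is true, so C is a knight.
Consider A. Suppose A is a knight.
Then no assignment of the remaining roles makes every statement match its speaker's type — contradiction.
So A is a knave.
With that fixed, B's statement is false, so B is a knave.
Consider D. Suppose D is a knight.
Then A's statement comes out true, contradicting A being a knave.
So D is a knave.
Consider E. Suppose E is a knight.
Then D's statement comes out true, contradicting D being a knave.
So E is a knave.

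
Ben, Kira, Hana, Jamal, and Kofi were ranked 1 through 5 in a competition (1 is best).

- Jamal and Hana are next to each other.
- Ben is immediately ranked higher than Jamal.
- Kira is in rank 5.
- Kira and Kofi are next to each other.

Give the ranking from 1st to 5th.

From clues 1–2: Ben is in {1,2,3}.
From clues 1–3: Kira → rank 5.
From clues 1–4: Ben → rank 1, Jamal → rank 2, Hana → rank 3, Kofi → rank 4.

Ben, Jamal, Hana, Kofi, Kira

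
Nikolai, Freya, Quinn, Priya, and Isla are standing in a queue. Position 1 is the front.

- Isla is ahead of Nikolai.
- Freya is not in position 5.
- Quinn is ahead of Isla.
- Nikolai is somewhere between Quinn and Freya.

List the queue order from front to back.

From clue 1: Nikolai is in {2,3,4,5}.
From clues 1–3: Nikolai is in {3,4,5}.
From clues 1–4: Quinn → position 1, Isla → position 2, Nikolai → position 3, Freya → position 4, Priya → position 5.

Quinn, Isla, Nikolai, Freya, Priya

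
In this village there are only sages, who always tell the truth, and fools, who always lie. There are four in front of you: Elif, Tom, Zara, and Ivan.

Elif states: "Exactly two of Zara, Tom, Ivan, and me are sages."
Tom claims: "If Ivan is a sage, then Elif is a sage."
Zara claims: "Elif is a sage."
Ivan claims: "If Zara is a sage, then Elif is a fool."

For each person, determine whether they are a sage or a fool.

Elif: fool, Tom: fool, Zara: fool, Ivan: sage

Consider Elif. Suppose Elif is a sage.
Then no assignment of the remaining roles makes every statement match its speaker's type — contradiction.
So Elif is a fool.
With that fixed, Zara's statement is false, so Zara is a fool.
With that fixed, Ivan's statement is true, so Ivan is a sage.
With that fixed, Tom's statement is false, so Tom is a fool.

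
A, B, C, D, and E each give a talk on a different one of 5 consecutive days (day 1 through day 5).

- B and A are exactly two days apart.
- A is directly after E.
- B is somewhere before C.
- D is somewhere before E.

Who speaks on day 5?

C

With clues 1–2, E is ruled out for day 5.
With clues 1–3, A and B are ruled out for day 5.
With clues 1–4, D is ruled out for day 5.
So day 5 is C.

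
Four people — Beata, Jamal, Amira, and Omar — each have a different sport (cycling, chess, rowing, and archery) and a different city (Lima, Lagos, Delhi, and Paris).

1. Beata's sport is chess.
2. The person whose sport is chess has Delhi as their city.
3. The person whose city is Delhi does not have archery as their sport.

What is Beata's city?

With clues 1–2, Lagos, Lima, and Paris are impossible for Beata's city.
That leaves Delhi.

Delhi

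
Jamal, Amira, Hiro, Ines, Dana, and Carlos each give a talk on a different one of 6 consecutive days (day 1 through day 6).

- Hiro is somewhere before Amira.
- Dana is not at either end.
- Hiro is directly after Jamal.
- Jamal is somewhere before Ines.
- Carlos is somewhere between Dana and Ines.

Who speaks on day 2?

With clues 1–3, Amira is ruled out for day 2.
With clues 1–4, Carlos and Ines are ruled out for day 2.
With clues 1–5, Dana and Jamal are ruled out for day 2.
So day 2 is Hiro.

Hiro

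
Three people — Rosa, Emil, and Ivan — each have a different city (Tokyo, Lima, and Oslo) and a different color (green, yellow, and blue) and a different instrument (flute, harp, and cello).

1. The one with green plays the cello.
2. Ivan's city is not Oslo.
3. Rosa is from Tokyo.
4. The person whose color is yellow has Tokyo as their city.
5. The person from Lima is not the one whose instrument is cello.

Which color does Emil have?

green

With clues 1–4, yellow is impossible for Emil's color.
With clues 1–5, blue is impossible for Emil's color.
That leaves green.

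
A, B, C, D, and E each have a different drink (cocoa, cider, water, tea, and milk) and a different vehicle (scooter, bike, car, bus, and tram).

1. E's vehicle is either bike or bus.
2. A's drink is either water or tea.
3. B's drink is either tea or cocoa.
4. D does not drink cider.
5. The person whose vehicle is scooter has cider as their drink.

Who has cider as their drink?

With clues 1–2, A is impossible for the one with drink cider.
With clues 1–3, B is impossible for the one with drink cider.
With clues 1–4, D is impossible for the one with drink cider.
With clues 1–5, E is impossible for the one with drink cider.
That leaves C.

C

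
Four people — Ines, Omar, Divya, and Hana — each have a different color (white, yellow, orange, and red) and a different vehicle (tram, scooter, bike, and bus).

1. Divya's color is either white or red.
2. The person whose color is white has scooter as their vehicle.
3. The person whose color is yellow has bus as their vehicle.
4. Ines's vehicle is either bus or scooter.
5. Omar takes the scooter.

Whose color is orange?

Clue 1 rules out Divya for the one with color orange.
With clues 1–4, Ines is impossible for the one with color orange.
With clues 1–5, Omar is impossible for the one with color orange.
That leaves Hana.

Hana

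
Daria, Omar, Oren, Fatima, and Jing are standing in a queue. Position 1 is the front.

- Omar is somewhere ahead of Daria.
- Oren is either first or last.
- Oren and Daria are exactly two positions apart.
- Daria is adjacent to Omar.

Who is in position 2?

With clues 1–2, Oren is ruled out for position 2.
With clues 1–3, Daria is ruled out for position 2.
With clues 1–4, Fatima and Jing are ruled out for position 2.
So position 2 is Omar.

Omar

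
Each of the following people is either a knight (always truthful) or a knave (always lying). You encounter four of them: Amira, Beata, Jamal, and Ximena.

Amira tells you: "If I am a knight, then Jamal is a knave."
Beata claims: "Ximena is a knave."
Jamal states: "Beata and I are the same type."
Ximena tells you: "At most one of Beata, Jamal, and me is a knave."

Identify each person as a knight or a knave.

Amira: knight, Beata: knight, Jamal: knave, Ximena: knave

Consider Amira. Suppose Amira is a knave.
Then Amira's own statement would have to be false, but it can't be — contradiction.
So Amira is a knight.
Consider Beata. Suppose Beata is a knave.
Then whichever role Jamal has, Jamal's statement has the wrong truth value — contradiction.
So Beata is a knight.
Consider Jamal. Suppose Jamal is a knight.
Then Amira's statement comes out false, contradicting Amira being a knight.
So Jamal is a knave.
Consider Ximena. Suppose Ximena is a knight.
Then Beata's statement comes out false, contradicting Beata being a knight.
So Ximena is a knave.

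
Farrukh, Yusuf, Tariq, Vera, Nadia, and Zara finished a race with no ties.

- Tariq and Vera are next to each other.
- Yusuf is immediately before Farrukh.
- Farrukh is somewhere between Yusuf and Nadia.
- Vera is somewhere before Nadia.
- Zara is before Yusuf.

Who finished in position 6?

With clues 1–2, Yusuf is ruled out for place 6.
With clues 1–3, Farrukh is ruled out for place 6.
With clues 1–4, Tariq and Vera are ruled out for place 6.
With clues 1–5, Zara is ruled out for place 6.
So place 6 is Nadia.

Nadia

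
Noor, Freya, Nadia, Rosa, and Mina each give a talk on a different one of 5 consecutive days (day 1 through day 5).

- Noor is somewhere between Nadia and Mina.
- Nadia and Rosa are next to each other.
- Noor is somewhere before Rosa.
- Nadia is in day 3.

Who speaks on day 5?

Freya

With clue 1, Noor is ruled out for day 5.
With clues 1–3, Mina is ruled out for day 5.
With clues 1–4, Nadia and Rosa are ruled out for day 5.
So day 5 is Freya.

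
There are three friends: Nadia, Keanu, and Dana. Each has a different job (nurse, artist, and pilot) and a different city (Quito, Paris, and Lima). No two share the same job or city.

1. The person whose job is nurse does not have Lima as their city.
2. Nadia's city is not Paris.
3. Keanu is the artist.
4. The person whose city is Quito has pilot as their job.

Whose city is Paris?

With clues 1–2, Nadia is impossible for the one with city Paris.
With clues 1–4, Keanu is impossible for the one with city Paris.
That leaves Dana.

Dana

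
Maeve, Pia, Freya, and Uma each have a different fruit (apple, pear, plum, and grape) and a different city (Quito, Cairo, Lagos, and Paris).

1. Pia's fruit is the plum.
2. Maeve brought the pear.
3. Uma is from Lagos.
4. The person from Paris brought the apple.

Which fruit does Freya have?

apple

Clue 1 rules out plum for Freya's fruit.
With clues 1–2, pear is impossible for Freya's fruit.
With clues 1–4, grape is impossible for Freya's fruit.
That leaves apple.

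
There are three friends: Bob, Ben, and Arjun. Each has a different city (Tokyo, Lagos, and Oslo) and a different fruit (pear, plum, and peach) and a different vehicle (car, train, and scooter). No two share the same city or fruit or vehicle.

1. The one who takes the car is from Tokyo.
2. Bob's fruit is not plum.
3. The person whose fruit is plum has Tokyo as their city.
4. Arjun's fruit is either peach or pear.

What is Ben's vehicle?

With clues 1–4, scooter and train are impossible for Ben's vehicle.
That leaves car.

car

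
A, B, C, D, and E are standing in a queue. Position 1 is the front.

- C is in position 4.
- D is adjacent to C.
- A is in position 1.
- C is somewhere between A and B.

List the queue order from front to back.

From clue 1: C → position 4.
From clues 1–2: D is in {3,5}.
From clues 1–3: A → position 1.
From clues 1–4: E → position 2, D → position 3, B → position 5.

A, E, D, C, B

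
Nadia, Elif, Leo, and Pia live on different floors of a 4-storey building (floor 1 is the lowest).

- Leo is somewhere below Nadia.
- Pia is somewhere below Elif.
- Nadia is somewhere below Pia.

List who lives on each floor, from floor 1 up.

Leo, Nadia, Pia, Elif

From clue 1: Nadia is in {2,3,4}.
From clues 1–3: Leo → floor 1, Nadia → floor 2, Pia → floor 3, Elif → floor 4.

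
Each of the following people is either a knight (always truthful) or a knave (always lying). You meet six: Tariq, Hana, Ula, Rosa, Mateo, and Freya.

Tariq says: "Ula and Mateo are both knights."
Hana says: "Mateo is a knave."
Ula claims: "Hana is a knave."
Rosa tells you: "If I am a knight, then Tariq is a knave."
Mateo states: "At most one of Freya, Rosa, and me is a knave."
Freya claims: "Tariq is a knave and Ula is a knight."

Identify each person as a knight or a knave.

Tariq: knave, Hana: knight, Ula: knave, Rosa: knight, Mateo: knave, Freya: knave

Consider Tariq. Suppose Tariq is a knight.
Then whichever role Rosa has, Rosa's statement has the wrong truth value — contradiction.
So Tariq is a knave.
With that fixed, Rosa's statement is true, so Rosa is a knight.
Consider Hana. Suppose Hana is a knave.
Then no assignment of the remaining roles makes every statement match its speaker's type — contradiction.
So Hana is a knight.
With that fixed, Ula's statement is false, so Ula is a knave.
With that fixed, Freya's statement is false, so Freya is a knave.
Consider Mateo. Suppose Mateo is a knight.
Then Hana's statement comes out false, contradicting Hana being a knight.
So Mateo is a knave.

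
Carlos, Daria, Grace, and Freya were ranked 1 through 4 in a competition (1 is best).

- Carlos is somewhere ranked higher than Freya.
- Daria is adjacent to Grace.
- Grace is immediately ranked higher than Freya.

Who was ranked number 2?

Daria

With clues 1–2, Carlos is ruled out for rank 2.
With clues 1–3, Freya and Grace are ruled out for rank 2.
So rank 2 is Daria.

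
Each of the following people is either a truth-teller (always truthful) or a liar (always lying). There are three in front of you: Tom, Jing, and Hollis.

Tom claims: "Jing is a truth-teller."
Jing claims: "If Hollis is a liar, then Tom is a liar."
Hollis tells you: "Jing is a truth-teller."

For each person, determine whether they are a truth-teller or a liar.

Consider Tom. Suppose Tom is a liar.
Then no assignment of the remaining roles makes every statement match its speaker's type — contradiction.
So Tom is a truth-teller.
Consider Jing. Suppose Jing is a liar.
Then Tom's statement comes out false, contradicting Tom being a truth-teller.
So Jing is a truth-teller.
With that fixed, Hollis's statement is true, so Hollis is a truth-teller.

Tom: truth-teller, Jing: truth-teller, Hollis: truth-teller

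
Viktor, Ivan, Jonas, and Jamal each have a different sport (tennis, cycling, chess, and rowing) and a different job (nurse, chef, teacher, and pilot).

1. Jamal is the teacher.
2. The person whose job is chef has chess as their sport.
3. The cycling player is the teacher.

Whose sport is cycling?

With clues 1–3, Ivan, Jonas, and Viktor are impossible for the one with sport cycling.
That leaves Jamal.

Jamal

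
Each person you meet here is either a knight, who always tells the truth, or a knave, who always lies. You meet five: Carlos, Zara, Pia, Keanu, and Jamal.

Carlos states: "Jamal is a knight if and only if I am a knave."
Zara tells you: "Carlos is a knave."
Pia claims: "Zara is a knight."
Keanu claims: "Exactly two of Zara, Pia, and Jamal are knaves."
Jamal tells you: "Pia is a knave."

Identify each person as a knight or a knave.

Carlos: knave, Zara: knight, Pia: knight, Keanu: knave, Jamal: knave

Consider Carlos. Suppose Carlos is a knight.
Then no assignment of the remaining roles makes every statement match its speaker's type — contradiction.
So Carlos is a knave.
With that fixed, Zara's statement is true, so Zara is a knight.
With that fixed, Pia's statement is true, so Pia is a knight.
With that fixed, Keanu's statement is false, so Keanu is a knave.
With that fixed, Jamal's statement is false, so Jamal is a knave.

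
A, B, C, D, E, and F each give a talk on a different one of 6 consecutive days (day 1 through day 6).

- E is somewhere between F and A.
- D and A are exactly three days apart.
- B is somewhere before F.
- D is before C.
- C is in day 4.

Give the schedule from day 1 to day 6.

B, F, D, C, E, A

From clue 1: E is in {2,3,4,5}.
From clues 1–4: B is in {1,2,3}.
From clues 1–5: B → day 1, F → day 2, D → day 3, C → day 4, E → day 5, A → day 6.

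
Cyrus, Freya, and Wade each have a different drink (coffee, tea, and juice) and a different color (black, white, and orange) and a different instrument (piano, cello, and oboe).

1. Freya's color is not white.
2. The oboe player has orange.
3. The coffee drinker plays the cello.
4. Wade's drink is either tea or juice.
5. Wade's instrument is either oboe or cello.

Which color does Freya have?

black

Clue 1 rules out white for Freya's color.
With clues 1–5, orange is impossible for Freya's color.
That leaves black.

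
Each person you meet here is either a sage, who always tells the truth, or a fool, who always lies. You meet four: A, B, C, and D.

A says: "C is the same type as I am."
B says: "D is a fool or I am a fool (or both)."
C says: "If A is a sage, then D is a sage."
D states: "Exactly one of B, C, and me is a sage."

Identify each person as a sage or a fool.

A: fool, B: sage, C: sage, D: fool

Consider A. Suppose A is a sage.
Then no assignment of the remaining roles makes every statement match its speaker's type — contradiction.
So A is a fool.
With that fixed, C's statement is true, so C is a sage.
Consider B. Suppose B is a fool.
Then B's own statement would have to be false, but it can't be — contradiction.
So B is a sage.
With that fixed, D's statement is false, so D is a fool.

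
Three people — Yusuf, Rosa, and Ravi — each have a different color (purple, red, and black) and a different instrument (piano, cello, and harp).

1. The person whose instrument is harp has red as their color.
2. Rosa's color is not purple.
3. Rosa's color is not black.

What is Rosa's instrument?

harp

With clues 1–3, cello and piano are impossible for Rosa's instrument.
That leaves harp.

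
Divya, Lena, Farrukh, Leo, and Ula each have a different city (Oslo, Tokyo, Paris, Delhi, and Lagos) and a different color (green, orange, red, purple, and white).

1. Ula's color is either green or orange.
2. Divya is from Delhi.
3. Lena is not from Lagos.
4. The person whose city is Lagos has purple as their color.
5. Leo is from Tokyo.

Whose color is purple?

Farrukh

Clue 1 rules out Ula for the one with color purple.
With clues 1–4, Divya and Lena are impossible for the one with color purple.
With clues 1–5, Leo is impossible for the one with color purple.
That leaves Farrukh.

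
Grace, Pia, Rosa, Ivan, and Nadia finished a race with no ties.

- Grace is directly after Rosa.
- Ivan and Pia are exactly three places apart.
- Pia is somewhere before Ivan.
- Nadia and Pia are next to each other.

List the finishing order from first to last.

From clue 1: Grace is in {2,3,4,5}.
From clues 1–2: Grace is in {3,4}.
From clues 1–4: Nadia → place 1, Pia → place 2, Rosa → place 3, Grace → place 4, Ivan → place 5.

Nadia, Pia, Rosa, Grace, Ivan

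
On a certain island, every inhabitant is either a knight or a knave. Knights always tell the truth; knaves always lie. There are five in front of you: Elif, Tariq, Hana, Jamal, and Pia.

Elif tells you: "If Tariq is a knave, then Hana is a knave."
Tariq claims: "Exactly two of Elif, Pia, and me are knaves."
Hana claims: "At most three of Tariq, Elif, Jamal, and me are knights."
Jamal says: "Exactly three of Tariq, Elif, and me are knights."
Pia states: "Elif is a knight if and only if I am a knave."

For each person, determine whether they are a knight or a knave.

Elif: knave, Tariq: knave, Hana: knight, Jamal: knave, Pia: knave

Consider Elif. Suppose Elif is a knight.
Then whichever role Pia has, Pia's statement has the wrong truth value — contradiction.
So Elif is a knave.
With that fixed, Hana's statement is true, so Hana is a knight.
With that fixed, Jamal's statement is false, so Jamal is a knave.
Consider Tariq. Suppose Tariq is a knight.
Then Elif's statement comes out true, contradicting Elif being a knave.
So Tariq is a knave.
Consider Pia. Suppose Pia is a knight.
Then Tariq's statement comes out true, contradicting Tariq being a knave.
So Pia is a knave.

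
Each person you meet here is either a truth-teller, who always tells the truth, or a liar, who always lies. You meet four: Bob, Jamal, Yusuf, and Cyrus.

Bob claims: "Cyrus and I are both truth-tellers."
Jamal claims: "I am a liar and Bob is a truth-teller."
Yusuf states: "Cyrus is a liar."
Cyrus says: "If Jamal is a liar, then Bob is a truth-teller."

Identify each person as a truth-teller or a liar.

Consider Bob. Suppose Bob is a truth-teller.
Then whichever role Jamal has, Jamal's statement has the wrong truth value — contradiction.
So Bob is a liar.
With that fixed, Jamal's statement is false, so Jamal is a liar.
With that fixed, Cyrus's statement is false, so Cyrus is a liar.
With that fixed, Yusuf's statement is true, so Yusuf is a truth-teller.

Bob: liar, Jamal: liar, Yusuf: truth-teller, Cyrus: liar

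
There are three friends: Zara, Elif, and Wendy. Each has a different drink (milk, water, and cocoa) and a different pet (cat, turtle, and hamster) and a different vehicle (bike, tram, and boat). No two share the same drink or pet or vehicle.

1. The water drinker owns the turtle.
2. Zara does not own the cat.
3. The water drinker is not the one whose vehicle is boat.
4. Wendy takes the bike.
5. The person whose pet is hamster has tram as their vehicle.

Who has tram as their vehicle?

Zara

With clues 1–4, Wendy is impossible for the one with vehicle tram.
With clues 1–5, Elif is impossible for the one with vehicle tram.
That leaves Zara.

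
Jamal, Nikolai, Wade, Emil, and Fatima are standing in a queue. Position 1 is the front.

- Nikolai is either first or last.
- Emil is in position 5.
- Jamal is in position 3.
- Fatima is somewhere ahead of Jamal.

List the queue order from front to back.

From clue 1: Nikolai is in {1,5}.
From clues 1–2: Nikolai → position 1, Emil → position 5.
From clues 1–3: Jamal → position 3.
From clues 1–4: Fatima → position 2, Wade → position 4.

Nikolai, Fatima, Jamal, Wade, Emil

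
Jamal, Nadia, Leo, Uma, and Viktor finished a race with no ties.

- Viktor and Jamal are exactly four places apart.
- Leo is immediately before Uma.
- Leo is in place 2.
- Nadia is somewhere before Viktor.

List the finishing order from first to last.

Jamal, Leo, Uma, Nadia, Viktor

From clue 1: Jamal is in {1,5}.
From clues 1–3: Leo → place 2, Uma → place 3, Nadia → place 4.
From clues 1–4: Jamal → place 1, Viktor → place 5.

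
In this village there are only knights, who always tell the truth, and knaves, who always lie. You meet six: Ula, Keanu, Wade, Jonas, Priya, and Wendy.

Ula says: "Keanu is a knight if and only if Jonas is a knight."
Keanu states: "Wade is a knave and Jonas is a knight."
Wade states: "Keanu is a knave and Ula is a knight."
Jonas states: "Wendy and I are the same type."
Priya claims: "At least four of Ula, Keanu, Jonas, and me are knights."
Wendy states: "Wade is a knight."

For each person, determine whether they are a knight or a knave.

Consider Ula. Suppose Ula is a knave.
Then no assignment of the remaining roles makes every statement match its speaker's type — contradiction.
So Ula is a knight.
Consider Keanu. Suppose Keanu is a knight.
Then no assignment of the remaining roles makes every statement match its speaker's type — contradiction.
So Keanu is a knave.
With that fixed, Wade's statement is true, so Wade is a knight.
With that fixed, Priya's statement is false, so Priya is a knave.
With that fixed, Wendy's statement is true, so Wendy is a knight.
Consider Jonas. Suppose Jonas is a knight.
Then Ula's statement comes out false, contradicting Ula being a knight.
So Jonas is a knave.

Ula: knight, Keanu: knave, Wade: knight, Jonas: knave, Priya: knave, Wendy: knight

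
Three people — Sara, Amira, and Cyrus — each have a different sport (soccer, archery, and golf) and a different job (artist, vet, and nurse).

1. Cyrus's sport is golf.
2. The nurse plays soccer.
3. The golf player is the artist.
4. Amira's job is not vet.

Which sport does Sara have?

Clue 1 rules out golf for Sara's sport.
With clues 1–4, soccer is impossible for Sara's sport.
That leaves archery.

archery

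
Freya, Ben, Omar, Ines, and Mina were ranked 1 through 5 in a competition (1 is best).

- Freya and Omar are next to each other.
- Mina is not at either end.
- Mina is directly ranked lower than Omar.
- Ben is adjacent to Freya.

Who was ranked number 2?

Freya

With clues 1–3, Ben, Ines, and Mina are ruled out for rank 2.
With clues 1–4, Omar is ruled out for rank 2.
So rank 2 is Freya.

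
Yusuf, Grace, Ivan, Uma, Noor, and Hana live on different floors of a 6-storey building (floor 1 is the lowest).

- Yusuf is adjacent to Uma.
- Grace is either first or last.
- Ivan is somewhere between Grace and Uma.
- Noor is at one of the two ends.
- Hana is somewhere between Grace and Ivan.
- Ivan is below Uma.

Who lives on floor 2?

With clues 1–2, Grace is ruled out for floor 2.
With clues 1–4, Noor is ruled out for floor 2.
With clues 1–5, Ivan is ruled out for floor 2.
With clues 1–6, Uma and Yusuf are ruled out for floor 2.
So floor 2 is Hana.

Hana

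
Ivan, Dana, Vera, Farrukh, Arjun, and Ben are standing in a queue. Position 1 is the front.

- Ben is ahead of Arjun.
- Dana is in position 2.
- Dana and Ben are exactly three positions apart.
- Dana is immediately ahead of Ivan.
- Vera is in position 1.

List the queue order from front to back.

From clue 1: Arjun is in {2,3,4,5,6}.
From clues 1–2: Dana → position 2.
From clues 1–3: Ben → position 5, Arjun → position 6.
From clues 1–4: Ivan → position 3.
From clues 1–5: Vera → position 1, Farrukh → position 4.

Vera, Dana, Ivan, Farrukh, Ben, Arjun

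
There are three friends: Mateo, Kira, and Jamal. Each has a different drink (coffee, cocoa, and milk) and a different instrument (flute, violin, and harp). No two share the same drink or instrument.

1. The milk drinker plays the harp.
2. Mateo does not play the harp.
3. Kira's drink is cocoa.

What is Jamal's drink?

milk

With clues 1–3, cocoa and coffee are impossible for Jamal's drink.
That leaves milk.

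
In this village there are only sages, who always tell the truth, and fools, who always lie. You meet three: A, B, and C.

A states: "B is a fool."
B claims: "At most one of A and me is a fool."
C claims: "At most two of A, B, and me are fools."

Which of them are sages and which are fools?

Consider A. Suppose A is a sage.
Then no assignment of the remaining roles makes every statement match its speaker's type — contradiction.
So A is a fool.
Consider B. Suppose B is a fool.
Then A's statement comes out true, contradicting A being a fool.
So B is a sage.
With that fixed, C's statement is true, so C is a sage.

A: fool, B: sage, C: sage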